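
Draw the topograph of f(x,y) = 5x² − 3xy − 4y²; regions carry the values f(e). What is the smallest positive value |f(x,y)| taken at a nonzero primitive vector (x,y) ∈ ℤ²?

descent: ρ → (-4,3,5)  [lands on river]
river: ρ → (5,7,-2)
river: ρ → (-2,9,1)
river: ρ → (1,9,-2)
river: ρ → (-2,7,5)
river: ρ → (5,3,-4)
river: ρ → (-4,5,4)
river: ρ → (4,3,-5)
river: ρ → (-5,7,2)
river: ρ → (2,9,-1)
river: ρ → (-1,9,2)
river: ρ → (2,7,-5)
river: ρ → (-5,3,4)
river: ρ → (4,5,-4)
closes: descent 1, river 14
min |a| on river = 1

1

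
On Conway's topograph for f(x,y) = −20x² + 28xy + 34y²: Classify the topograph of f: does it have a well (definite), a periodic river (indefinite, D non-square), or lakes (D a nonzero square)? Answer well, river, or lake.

D = b²−4ac = 28² − 4·(-20)·34 = 3504
D > 0 non-square ⇒ indefinite ⇒ periodic river

river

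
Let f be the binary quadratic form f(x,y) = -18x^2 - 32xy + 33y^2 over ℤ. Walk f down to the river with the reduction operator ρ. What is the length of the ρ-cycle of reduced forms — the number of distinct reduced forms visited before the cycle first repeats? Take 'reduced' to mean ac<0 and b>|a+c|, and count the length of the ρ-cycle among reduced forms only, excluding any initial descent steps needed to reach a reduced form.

D = 3400, ⌊√D⌋ = 58
descent: ρ → (33,32,-18)  [lands on river]
river: ρ → (-18,40,25)
river: ρ → (25,10,-33)
river: ρ → (-33,56,2)
river: ρ → (2,56,-33)
river: ρ → (-33,10,25)
river: ρ → (25,40,-18)
river: ρ → (-18,32,33)
river: ρ → (33,34,-17)
river: ρ → (-17,34,33)
ρ-cycle length = 10 (tail of 1 descent step not counted)

10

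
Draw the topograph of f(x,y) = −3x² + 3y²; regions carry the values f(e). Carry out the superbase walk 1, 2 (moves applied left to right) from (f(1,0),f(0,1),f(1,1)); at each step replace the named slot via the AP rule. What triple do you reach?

start (-3,3,0) = (f(1,0),f(0,1),f(1,1))
replace slot 1: 2·(3+0) − (-3) = 9 → (9,3,0)
replace slot 2: 2·(9+0) − 3 = 15 → (9,15,0)

9,15,0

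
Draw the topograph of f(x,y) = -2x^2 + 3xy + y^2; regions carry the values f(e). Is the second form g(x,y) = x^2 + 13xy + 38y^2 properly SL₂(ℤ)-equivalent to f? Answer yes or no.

D₁ = 17, D₂ = 17
river cycle of f (length 6): (1, 3, -2), (-2, 1, 2), (2, 3, -1), (-1, 3, 2), (2, 1, -2), (-2, 3, 1)
river cycle of g (length 6): (1, 3, -2), (-2, 1, 2), (2, 3, -1), (-1, 3, 2), (2, 1, -2), (-2, 3, 1)
cycles coincide ⇒ equivalent

yes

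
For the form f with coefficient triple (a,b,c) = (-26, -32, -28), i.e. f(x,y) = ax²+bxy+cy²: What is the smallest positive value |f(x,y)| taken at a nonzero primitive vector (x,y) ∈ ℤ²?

translate: b→-20 (≡32 mod 52), so (26,32,28)→(26,-20,22)
flip: (26,-20,22)→(22,20,26)
reduced (well bottom): (22,20,26) with a≤c, −a<b≤a
well minimum |f| = |-22| = 22 (negative-definite)

22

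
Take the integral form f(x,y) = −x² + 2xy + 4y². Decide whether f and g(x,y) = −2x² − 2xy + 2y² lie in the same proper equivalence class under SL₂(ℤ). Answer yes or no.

D₁ = 20, D₂ = 20
river cycle of f (length 2): (-1, 4, 1), (1, 4, -1)
river cycle of g (length 2): (2, 2, -2), (-2, 2, 2)
cycles differ ⇒ inequivalent

no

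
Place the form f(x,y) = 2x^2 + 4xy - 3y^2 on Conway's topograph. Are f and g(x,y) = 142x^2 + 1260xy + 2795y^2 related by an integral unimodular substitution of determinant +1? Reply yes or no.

D₁ = 40, D₂ = 40
river cycle of f (length 6): (-3, 2, 3), (3, 4, -2), (-2, 4, 3), (3, 2, -3), (-3, 4, 2), (2, 4, -3)
river cycle of g (length 6): (2, 4, -3), (-3, 2, 3), (3, 4, -2), (-2, 4, 3), (3, 2, -3), (-3, 4, 2)
cycles coincide ⇒ equivalent

yes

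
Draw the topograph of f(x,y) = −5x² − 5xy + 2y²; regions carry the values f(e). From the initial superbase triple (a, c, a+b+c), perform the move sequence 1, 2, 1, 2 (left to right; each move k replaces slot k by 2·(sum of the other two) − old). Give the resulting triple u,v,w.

start (-5,2,-8) = (f(1,0),f(0,1),f(1,1))
replace slot 1: 2·(2+(-8)) − (-5) = -7 → (-7,2,-8)
replace slot 2: 2·((-7)+(-8)) − 2 = -32 → (-7,-32,-8)
replace slot 1: 2·((-32)+(-8)) − (-7) = -73 → (-73,-32,-8)
replace slot 2: 2·((-73)+(-8)) − (-32) = -130 → (-73,-130,-8)

-73,-130,-8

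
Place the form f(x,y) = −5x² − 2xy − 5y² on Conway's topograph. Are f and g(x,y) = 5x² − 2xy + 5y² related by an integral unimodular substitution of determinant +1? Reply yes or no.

D₁ = -96, D₂ = -96
f is negative-definite; reduce −f:
−f: reduced (well bottom): (5,2,5) with a≤c, −a<b≤a
flip sign back: reduced form of f is (-5,-2,-5)
g: flip: (5,-2,5)→(5,2,5)
g: reduced (well bottom): (5,2,5) with a≤c, −a<b≤a
reduced forms (-5, -2, -5) vs (5, 2, 5) ⇒ inequivalent

no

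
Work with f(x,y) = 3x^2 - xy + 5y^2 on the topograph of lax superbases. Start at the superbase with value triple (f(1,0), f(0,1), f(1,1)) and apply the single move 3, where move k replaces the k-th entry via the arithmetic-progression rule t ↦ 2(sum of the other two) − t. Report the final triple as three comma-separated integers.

start (3,5,7) = (f(1,0),f(0,1),f(1,1))
replace slot 3: 2·(3+5) − 7 = 9 → (3,5,9)

3,5,9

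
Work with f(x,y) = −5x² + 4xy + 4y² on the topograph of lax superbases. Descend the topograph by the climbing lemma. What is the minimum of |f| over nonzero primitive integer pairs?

river: ρ → (4,4,-5)
river: ρ → (-5,6,3)
river: ρ → (3,6,-5)
river: ρ → (-5,4,4)
closes: descent 0, river 4
min |a| on river = 3

3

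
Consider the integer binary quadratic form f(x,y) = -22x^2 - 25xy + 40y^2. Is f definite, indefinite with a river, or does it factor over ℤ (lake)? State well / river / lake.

D = b²−4ac = (-25)² − 4·(-22)·40 = 4145
D > 0 non-square ⇒ indefinite ⇒ periodic river

river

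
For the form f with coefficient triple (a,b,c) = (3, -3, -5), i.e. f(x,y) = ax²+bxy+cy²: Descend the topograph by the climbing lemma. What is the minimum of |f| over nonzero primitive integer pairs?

descent: ρ → (-5,3,3)  [lands on river]
river: ρ → (3,3,-5)
river: ρ → (-5,7,1)
river: ρ → (1,7,-5)
closes: descent 1, river 4
min |a| on river = 1

1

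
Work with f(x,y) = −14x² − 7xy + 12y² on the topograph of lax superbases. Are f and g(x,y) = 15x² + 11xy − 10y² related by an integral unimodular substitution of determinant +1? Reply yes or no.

D₁ = 721, D₂ = 721
river cycle of f (length 36): (12, 7, -14), (-14, 21, 5), (5, 19, -18), (-18, 17, 6), (6, 19, -15), (-15, 11, 10), (10, 9, -16), (-16, 23, 3), (3, 25, -8), (-8, 23, 6), … (26 more)
river cycle of g (length 36): (-10, 9, 16), (16, 23, -3), (-3, 25, 8), (8, 23, -6), (-6, 25, 4), (4, 23, -12), (-12, 25, 2), (2, 23, -24), (-24, 25, 1), (1, 25, -24), … (26 more)
cycles differ ⇒ inequivalent

no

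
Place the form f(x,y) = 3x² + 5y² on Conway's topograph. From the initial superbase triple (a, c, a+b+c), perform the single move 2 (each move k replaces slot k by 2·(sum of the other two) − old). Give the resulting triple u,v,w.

start (3,5,8) = (f(1,0),f(0,1),f(1,1))
replace slot 2: 2·(3+8) − 5 = 17 → (3,17,8)

3,17,8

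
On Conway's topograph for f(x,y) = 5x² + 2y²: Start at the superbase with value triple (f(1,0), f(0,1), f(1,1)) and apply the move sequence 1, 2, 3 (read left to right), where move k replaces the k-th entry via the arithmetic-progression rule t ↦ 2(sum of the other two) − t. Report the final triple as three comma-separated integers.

start (5,2,7) = (f(1,0),f(0,1),f(1,1))
replace slot 1: 2·(2+7) − 5 = 13 → (13,2,7)
replace slot 2: 2·(13+7) − 2 = 38 → (13,38,7)
replace slot 3: 2·(13+38) − 7 = 95 → (13,38,95)

13,38,95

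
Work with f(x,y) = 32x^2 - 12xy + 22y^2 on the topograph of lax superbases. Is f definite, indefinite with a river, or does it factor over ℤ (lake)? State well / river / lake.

D = b²−4ac = (-12)² − 4·32·22 = -2672
D < 0 ⇒ definite ⇒ every region one sign ⇒ single well

well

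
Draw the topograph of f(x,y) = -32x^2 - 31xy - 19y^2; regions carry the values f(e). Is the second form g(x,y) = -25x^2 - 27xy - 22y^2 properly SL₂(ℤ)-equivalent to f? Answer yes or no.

D₁ = -1471, D₂ = -1471
f is negative-definite; reduce −f:
−f: flip: (32,31,19)→(19,-31,32)
−f: translate: b→7 (≡-31 mod 38), so (19,-31,32)→(19,7,20)
−f: reduced (well bottom): (19,7,20) with a≤c, −a<b≤a
flip sign back: reduced form of f is (-19,-7,-20)
g is negative-definite; reduce −g:
−g: translate: b→-23 (≡27 mod 50), so (25,27,22)→(25,-23,20)
−g: flip: (25,-23,20)→(20,23,25)
−g: translate: b→-17 (≡23 mod 40), so (20,23,25)→(20,-17,22)
−g: reduced (well bottom): (20,-17,22) with a≤c, −a<b≤a
flip sign back: reduced form of g is (-20,17,-22)
reduced forms (-19, -7, -20) vs (-20, 17, -22) ⇒ inequivalent

no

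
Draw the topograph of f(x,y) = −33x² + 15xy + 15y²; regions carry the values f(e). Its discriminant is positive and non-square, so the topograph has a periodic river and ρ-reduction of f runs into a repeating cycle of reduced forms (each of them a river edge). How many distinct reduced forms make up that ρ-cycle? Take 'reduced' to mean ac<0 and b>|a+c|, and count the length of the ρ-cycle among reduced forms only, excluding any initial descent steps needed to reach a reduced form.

D = 2205, ⌊√D⌋ = 46
descent: ρ → (15,45,-3)  [lands on river]
river: ρ → (-3,45,15)
ρ-cycle length = 2 (tail of 1 descent step not counted)

2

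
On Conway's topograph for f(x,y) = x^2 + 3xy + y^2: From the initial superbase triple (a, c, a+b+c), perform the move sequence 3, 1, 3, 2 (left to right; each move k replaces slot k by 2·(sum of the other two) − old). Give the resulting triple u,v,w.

start (1,1,5) = (f(1,0),f(0,1),f(1,1))
replace slot 3: 2·(1+1) − 5 = -1 → (1,1,-1)
replace slot 1: 2·(1+(-1)) − 1 = -1 → (-1,1,-1)
replace slot 3: 2·((-1)+1) − (-1) = 1 → (-1,1,1)
replace slot 2: 2·((-1)+1) − 1 = -1 → (-1,-1,1)

-1,-1,1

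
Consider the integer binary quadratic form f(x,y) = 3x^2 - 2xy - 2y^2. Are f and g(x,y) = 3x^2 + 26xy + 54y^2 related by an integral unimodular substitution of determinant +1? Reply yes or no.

D₁ = 28, D₂ = 28
river cycle of f (length 4): (-2, 2, 3), (3, 4, -1), (-1, 4, 3), (3, 2, -2)
river cycle of g (length 4): (3, 2, -2), (-2, 2, 3), (3, 4, -1), (-1, 4, 3)
cycles coincide ⇒ equivalent

yes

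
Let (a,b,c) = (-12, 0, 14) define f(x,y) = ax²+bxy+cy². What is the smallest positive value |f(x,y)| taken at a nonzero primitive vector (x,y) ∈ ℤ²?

descent: ρ → (14,0,-12)
descent: ρ → (-12,24,2)  [lands on river]
river: ρ → (2,24,-12)
closes: descent 2, river 2
min |a| on river = 2

2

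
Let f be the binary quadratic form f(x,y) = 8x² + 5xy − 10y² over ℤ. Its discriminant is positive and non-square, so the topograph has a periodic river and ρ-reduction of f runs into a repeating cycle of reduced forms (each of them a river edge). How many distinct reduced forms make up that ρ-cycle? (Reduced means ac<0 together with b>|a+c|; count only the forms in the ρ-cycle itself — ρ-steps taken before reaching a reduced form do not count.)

D = 345, ⌊√D⌋ = 18
river: ρ → (-10,15,3)
river: ρ → (3,15,-10)
river: ρ → (-10,5,8)
river: ρ → (8,11,-7)
river: ρ → (-7,17,2)
river: ρ → (2,15,-15)
river: ρ → (-15,15,2)
river: ρ → (2,17,-7)
river: ρ → (-7,11,8)
river: ρ → (8,5,-10)
ρ-cycle length = 10 (tail of 0 descent steps not counted)

10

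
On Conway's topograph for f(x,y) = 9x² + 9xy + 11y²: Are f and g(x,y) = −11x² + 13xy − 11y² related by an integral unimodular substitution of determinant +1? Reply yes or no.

D₁ = -315, D₂ = -315
f: reduced (well bottom): (9,9,11) with a≤c, −a<b≤a
g is negative-definite; reduce −g:
−g: translate: b→9 (≡-13 mod 22), so (11,-13,11)→(11,9,9)
−g: flip: (11,9,9)→(9,-9,11)
−g: translate: b→9 (≡-9 mod 18), so (9,-9,11)→(9,9,11)
−g: reduced (well bottom): (9,9,11) with a≤c, −a<b≤a
flip sign back: reduced form of g is (-9,-9,-11)
reduced forms (9, 9, 11) vs (-9, -9, -11) ⇒ inequivalent

no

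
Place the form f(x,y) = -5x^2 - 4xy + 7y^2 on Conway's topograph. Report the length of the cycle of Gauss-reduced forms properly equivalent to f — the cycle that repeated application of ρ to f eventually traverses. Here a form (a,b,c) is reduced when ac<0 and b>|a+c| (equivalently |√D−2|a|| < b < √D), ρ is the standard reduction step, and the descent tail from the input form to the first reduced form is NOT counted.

D = 156, ⌊√D⌋ = 12
descent: ρ → (7,4,-5)  [lands on river]
river: ρ → (-5,6,6)
river: ρ → (6,6,-5)
river: ρ → (-5,4,7)
river: ρ → (7,10,-2)
river: ρ → (-2,10,7)
ρ-cycle length = 6 (tail of 1 descent step not counted)

6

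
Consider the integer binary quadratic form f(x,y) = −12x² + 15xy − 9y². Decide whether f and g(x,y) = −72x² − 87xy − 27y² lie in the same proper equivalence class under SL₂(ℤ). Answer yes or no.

D₁ = -207, D₂ = -207
f is negative-definite; reduce −f:
−f: translate: b→9 (≡-15 mod 24), so (12,-15,9)→(12,9,6)
−f: flip: (12,9,6)→(6,-9,12)
−f: translate: b→3 (≡-9 mod 12), so (6,-9,12)→(6,3,9)
−f: reduced (well bottom): (6,3,9) with a≤c, −a<b≤a
flip sign back: reduced form of f is (-6,-3,-9)
g is negative-definite; reduce −g:
−g: translate: b→-57 (≡87 mod 144), so (72,87,27)→(72,-57,12)
−g: flip: (72,-57,12)→(12,57,72)
−g: translate: b→9 (≡57 mod 24), so (12,57,72)→(12,9,6)
−g: flip: (12,9,6)→(6,-9,12)
−g: translate: b→3 (≡-9 mod 12), so (6,-9,12)→(6,3,9)
−g: reduced (well bottom): (6,3,9) with a≤c, −a<b≤a
flip sign back: reduced form of g is (-6,-3,-9)
reduced forms (-6, -3, -9) vs (-6, -3, -9) ⇒ equivalent

yes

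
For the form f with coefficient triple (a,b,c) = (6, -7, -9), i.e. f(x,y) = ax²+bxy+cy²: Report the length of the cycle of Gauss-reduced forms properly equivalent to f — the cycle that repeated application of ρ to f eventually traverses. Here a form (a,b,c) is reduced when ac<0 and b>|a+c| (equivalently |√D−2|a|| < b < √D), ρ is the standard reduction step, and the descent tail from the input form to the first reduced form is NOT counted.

D = 265, ⌊√D⌋ = 16
descent: ρ → (-9,7,6)  [lands on river]
river: ρ → (6,5,-10)
river: ρ → (-10,15,1)
river: ρ → (1,15,-10)
river: ρ → (-10,5,6)
river: ρ → (6,7,-9)
river: ρ → (-9,11,4)
river: ρ → (4,13,-6)
river: ρ → (-6,11,6)
river: ρ → (6,13,-4)
river: ρ → (-4,11,9)
river: ρ → (9,7,-6)
river: ρ → (-6,5,10)
river: ρ → (10,15,-1)
river: ρ → (-1,15,10)
river: ρ → (10,5,-6)
river: ρ → (-6,7,9)
river: ρ → (9,11,-4)
river: ρ → (-4,13,6)
river: ρ → (6,11,-6)
river: ρ → (-6,13,4)
river: ρ → (4,11,-9)
ρ-cycle length = 22 (tail of 1 descent step not counted)

22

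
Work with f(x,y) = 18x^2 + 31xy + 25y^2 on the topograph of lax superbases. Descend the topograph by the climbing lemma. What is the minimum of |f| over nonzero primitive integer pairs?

translate: b→-5 (≡31 mod 36), so (18,31,25)→(18,-5,12)
flip: (18,-5,12)→(12,5,18)
reduced (well bottom): (12,5,18) with a≤c, −a<b≤a
well minimum = a = 12

12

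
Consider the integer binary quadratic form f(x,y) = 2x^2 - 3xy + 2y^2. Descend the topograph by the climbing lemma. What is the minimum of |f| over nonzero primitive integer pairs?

translate: b→1 (≡-3 mod 4), so (2,-3,2)→(2,1,1)
flip: (2,1,1)→(1,-1,2)
translate: b→1 (≡-1 mod 2), so (1,-1,2)→(1,1,2)
reduced (well bottom): (1,1,2) with a≤c, −a<b≤a
well minimum = a = 1

1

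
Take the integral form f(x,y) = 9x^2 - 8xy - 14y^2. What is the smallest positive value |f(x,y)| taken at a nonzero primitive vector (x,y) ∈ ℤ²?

descent: ρ → (-14,8,9)  [lands on river]
river: ρ → (9,10,-13)
river: ρ → (-13,16,6)
river: ρ → (6,20,-7)
river: ρ → (-7,22,3)
river: ρ → (3,20,-14)
closes: descent 1, river 6
min |a| on river = 3

3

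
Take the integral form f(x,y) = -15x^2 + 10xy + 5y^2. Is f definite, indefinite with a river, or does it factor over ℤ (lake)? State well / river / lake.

D = b²−4ac = 10² − 4·(-15)·5 = 400
D = 20² is a perfect square ⇒ form factors over ℤ ⇒ lakes

lake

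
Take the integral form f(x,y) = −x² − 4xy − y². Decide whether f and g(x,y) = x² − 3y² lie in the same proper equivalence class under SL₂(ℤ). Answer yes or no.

D₁ = 12, D₂ = 12
river cycle of f (length 2): (-1, 2, 2), (2, 2, -1)
river cycle of g (length 2): (1, 2, -2), (-2, 2, 1)
cycles differ ⇒ inequivalent

no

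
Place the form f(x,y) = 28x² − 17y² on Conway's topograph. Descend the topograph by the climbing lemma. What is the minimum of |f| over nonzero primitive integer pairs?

descent: ρ → (-17,34,11)  [lands on river]
river: ρ → (11,32,-20)
river: ρ → (-20,8,23)
river: ρ → (23,38,-5)
river: ρ → (-5,42,7)
river: ρ → (7,42,-5)
river: ρ → (-5,38,23)
river: ρ → (23,8,-20)
river: ρ → (-20,32,11)
river: ρ → (11,34,-17)
closes: descent 1, river 10
min |a| on river = 5

5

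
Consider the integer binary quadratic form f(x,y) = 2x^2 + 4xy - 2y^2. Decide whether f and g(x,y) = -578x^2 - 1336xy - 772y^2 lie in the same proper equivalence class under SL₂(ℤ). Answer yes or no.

D₁ = 32, D₂ = 32
river cycle of f (length 2): (-2, 4, 2), (2, 4, -2)
river cycle of g (length 2): (-2, 4, 2), (2, 4, -2)
cycles coincide ⇒ equivalent

yes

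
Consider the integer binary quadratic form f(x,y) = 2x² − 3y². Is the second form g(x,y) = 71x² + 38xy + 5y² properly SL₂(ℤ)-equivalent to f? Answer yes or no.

D₁ = 24, D₂ = 24
river cycle of f (length 2): (2, 4, -1), (-1, 4, 2)
river cycle of g (length 2): (-1, 4, 2), (2, 4, -1)
cycles coincide ⇒ equivalent

yes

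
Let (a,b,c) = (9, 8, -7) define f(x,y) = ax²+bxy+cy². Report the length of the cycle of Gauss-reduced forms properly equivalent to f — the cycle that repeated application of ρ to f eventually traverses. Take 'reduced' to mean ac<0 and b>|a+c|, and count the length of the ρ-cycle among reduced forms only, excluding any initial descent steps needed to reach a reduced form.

D = 316, ⌊√D⌋ = 17
river: ρ → (-7,6,10)
river: ρ → (10,14,-3)
river: ρ → (-3,16,5)
river: ρ → (5,14,-6)
river: ρ → (-6,10,9)
river: ρ → (9,8,-7)
ρ-cycle length = 6 (tail of 0 descent steps not counted)

6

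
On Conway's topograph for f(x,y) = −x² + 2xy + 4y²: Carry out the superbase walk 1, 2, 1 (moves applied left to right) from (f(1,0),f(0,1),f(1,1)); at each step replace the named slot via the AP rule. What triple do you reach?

start (-1,4,5) = (f(1,0),f(0,1),f(1,1))
replace slot 1: 2·(4+5) − (-1) = 19 → (19,4,5)
replace slot 2: 2·(19+5) − 4 = 44 → (19,44,5)
replace slot 1: 2·(44+5) − 19 = 79 → (79,44,5)

79,44,5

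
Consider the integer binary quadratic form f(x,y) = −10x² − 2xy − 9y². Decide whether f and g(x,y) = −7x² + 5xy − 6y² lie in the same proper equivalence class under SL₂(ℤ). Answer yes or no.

D₁ = -356, D₂ = -143
discriminants differ ⇒ not SL₂(ℤ)-equivalent

no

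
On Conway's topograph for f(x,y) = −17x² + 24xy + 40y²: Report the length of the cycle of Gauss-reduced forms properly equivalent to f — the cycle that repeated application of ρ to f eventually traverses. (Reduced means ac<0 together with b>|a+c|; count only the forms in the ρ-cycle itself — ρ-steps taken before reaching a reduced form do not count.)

D = 3296, ⌊√D⌋ = 57
river: ρ → (40,56,-1)
river: ρ → (-1,56,40)
river: ρ → (40,24,-17)
river: ρ → (-17,44,20)
river: ρ → (20,36,-25)
river: ρ → (-25,14,31)
river: ρ → (31,48,-8)
river: ρ → (-8,48,31)
river: ρ → (31,14,-25)
river: ρ → (-25,36,20)
river: ρ → (20,44,-17)
river: ρ → (-17,24,40)
ρ-cycle length = 12 (tail of 0 descent steps not counted)

12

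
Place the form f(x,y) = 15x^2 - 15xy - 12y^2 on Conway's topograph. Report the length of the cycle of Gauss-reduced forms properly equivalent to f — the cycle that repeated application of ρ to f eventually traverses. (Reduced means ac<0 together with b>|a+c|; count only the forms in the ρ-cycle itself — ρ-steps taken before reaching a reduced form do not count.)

D = 945, ⌊√D⌋ = 30
descent: ρ → (-12,15,15)  [lands on river]
river: ρ → (15,15,-12)
river: ρ → (-12,9,18)
river: ρ → (18,27,-3)
river: ρ → (-3,27,18)
river: ρ → (18,9,-12)
ρ-cycle length = 6 (tail of 1 descent step not counted)

6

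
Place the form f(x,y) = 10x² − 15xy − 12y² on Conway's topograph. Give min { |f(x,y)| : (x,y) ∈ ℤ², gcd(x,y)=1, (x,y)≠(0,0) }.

descent: ρ → (-12,15,10)  [lands on river]
river: ρ → (10,25,-2)
river: ρ → (-2,23,22)
river: ρ → (22,21,-3)
river: ρ → (-3,21,22)
river: ρ → (22,23,-2)
river: ρ → (-2,25,10)
river: ρ → (10,15,-12)
river: ρ → (-12,9,13)
river: ρ → (13,17,-8)
river: ρ → (-8,15,15)
river: ρ → (15,15,-8)
river: ρ → (-8,17,13)
river: ρ → (13,9,-12)
closes: descent 1, river 14
min |a| on river = 2

2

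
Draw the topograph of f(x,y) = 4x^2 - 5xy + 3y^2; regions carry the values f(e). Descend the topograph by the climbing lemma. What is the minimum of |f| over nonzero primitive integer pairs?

translate: b→3 (≡-5 mod 8), so (4,-5,3)→(4,3,2)
flip: (4,3,2)→(2,-3,4)
translate: b→1 (≡-3 mod 4), so (2,-3,4)→(2,1,3)
reduced (well bottom): (2,1,3) with a≤c, −a<b≤a
well minimum = a = 2

2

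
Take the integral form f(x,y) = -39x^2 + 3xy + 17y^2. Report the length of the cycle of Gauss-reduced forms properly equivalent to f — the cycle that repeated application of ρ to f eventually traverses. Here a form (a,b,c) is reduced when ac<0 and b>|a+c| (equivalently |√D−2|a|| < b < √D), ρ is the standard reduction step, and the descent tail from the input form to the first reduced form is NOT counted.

D = 2661, ⌊√D⌋ = 51
descent: ρ → (17,31,-25)  [lands on river]
river: ρ → (-25,19,23)
river: ρ → (23,27,-21)
river: ρ → (-21,15,29)
river: ρ → (29,43,-7)
river: ρ → (-7,41,35)
river: ρ → (35,29,-13)
river: ρ → (-13,49,5)
river: ρ → (5,51,-3)
river: ρ → (-3,51,5)
river: ρ → (5,49,-13)
river: ρ → (-13,29,35)
river: ρ → (35,41,-7)
river: ρ → (-7,43,29)
river: ρ → (29,15,-21)
river: ρ → (-21,27,23)
river: ρ → (23,19,-25)
river: ρ → (-25,31,17)
river: ρ → (17,37,-19)
river: ρ → (-19,39,15)
river: ρ → (15,51,-1)
river: ρ → (-1,51,15)
river: ρ → (15,39,-19)
river: ρ → (-19,37,17)
ρ-cycle length = 24 (tail of 1 descent step not counted)

24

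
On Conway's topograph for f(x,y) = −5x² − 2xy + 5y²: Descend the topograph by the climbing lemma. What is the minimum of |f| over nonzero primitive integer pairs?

descent: ρ → (5,2,-5)  [lands on river]
river: ρ → (-5,8,2)
river: ρ → (2,8,-5)
river: ρ → (-5,2,5)
river: ρ → (5,8,-2)
river: ρ → (-2,8,5)
closes: descent 1, river 6
min |a| on river = 2

2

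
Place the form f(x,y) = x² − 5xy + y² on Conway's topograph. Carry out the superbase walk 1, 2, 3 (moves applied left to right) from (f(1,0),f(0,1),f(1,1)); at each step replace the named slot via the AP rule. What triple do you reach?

start (1,1,-3) = (f(1,0),f(0,1),f(1,1))
replace slot 1: 2·(1+(-3)) − 1 = -5 → (-5,1,-3)
replace slot 2: 2·((-5)+(-3)) − 1 = -17 → (-5,-17,-3)
replace slot 3: 2·((-5)+(-17)) − (-3) = -41 → (-5,-17,-41)

-5,-17,-41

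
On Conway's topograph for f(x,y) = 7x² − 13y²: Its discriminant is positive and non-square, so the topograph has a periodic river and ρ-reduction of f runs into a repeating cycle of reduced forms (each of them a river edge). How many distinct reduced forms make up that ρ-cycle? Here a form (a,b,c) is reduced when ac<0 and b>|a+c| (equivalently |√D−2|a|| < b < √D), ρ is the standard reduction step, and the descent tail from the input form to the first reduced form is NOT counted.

D = 364, ⌊√D⌋ = 19
descent: ρ → (-13,0,7)
descent: ρ → (7,14,-6)  [lands on river]
river: ρ → (-6,10,11)
river: ρ → (11,12,-5)
river: ρ → (-5,18,2)
river: ρ → (2,18,-5)
river: ρ → (-5,12,11)
river: ρ → (11,10,-6)
river: ρ → (-6,14,7)
ρ-cycle length = 8 (tail of 2 descent steps not counted)

8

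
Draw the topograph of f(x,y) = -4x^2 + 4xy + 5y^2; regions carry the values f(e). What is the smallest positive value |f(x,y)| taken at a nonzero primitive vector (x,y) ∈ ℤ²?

river: ρ → (5,6,-3)
river: ρ → (-3,6,5)
river: ρ → (5,4,-4)
river: ρ → (-4,4,5)
closes: descent 0, river 4
min |a| on river = 3

3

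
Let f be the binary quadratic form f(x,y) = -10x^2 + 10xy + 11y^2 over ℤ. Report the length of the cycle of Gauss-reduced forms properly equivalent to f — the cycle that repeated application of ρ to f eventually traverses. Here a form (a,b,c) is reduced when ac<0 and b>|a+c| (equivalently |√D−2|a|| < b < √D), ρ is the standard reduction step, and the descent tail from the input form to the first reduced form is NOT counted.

D = 540, ⌊√D⌋ = 23
river: ρ → (11,12,-9)
river: ρ → (-9,6,14)
river: ρ → (14,22,-1)
river: ρ → (-1,22,14)
river: ρ → (14,6,-9)
river: ρ → (-9,12,11)
river: ρ → (11,10,-10)
river: ρ → (-10,10,11)
ρ-cycle length = 8 (tail of 0 descent steps not counted)

8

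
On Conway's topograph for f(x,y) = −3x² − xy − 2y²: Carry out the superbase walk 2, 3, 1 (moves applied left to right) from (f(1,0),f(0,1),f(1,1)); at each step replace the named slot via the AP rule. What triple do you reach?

start (-3,-2,-6) = (f(1,0),f(0,1),f(1,1))
replace slot 2: 2·((-3)+(-6)) − (-2) = -16 → (-3,-16,-6)
replace slot 3: 2·((-3)+(-16)) − (-6) = -32 → (-3,-16,-32)
replace slot 1: 2·((-16)+(-32)) − (-3) = -93 → (-93,-16,-32)

-93,-16,-32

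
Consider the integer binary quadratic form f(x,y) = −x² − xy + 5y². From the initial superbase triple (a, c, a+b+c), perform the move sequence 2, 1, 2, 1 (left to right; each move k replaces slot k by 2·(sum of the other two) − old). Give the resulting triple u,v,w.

start (-1,5,3) = (f(1,0),f(0,1),f(1,1))
replace slot 2: 2·((-1)+3) − 5 = -1 → (-1,-1,3)
replace slot 1: 2·((-1)+3) − (-1) = 5 → (5,-1,3)
replace slot 2: 2·(5+3) − (-1) = 17 → (5,17,3)
replace slot 1: 2·(17+3) − 5 = 35 → (35,17,3)

35,17,3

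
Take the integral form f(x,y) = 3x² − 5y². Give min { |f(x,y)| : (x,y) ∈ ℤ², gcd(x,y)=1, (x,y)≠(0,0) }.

descent: ρ → (-5,0,3)
descent: ρ → (3,6,-2)  [lands on river]
river: ρ → (-2,6,3)
closes: descent 2, river 2
min |a| on river = 2

2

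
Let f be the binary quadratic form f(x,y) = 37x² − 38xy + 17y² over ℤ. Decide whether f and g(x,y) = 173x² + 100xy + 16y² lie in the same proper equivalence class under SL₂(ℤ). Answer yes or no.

D₁ = -1072, D₂ = -1072
f: translate: b→36 (≡-38 mod 74), so (37,-38,17)→(37,36,16)
f: flip: (37,36,16)→(16,-36,37)
f: translate: b→-4 (≡-36 mod 32), so (16,-36,37)→(16,-4,17)
f: reduced (well bottom): (16,-4,17) with a≤c, −a<b≤a
g: flip: (173,100,16)→(16,-100,173)
g: translate: b→-4 (≡-100 mod 32), so (16,-100,173)→(16,-4,17)
g: reduced (well bottom): (16,-4,17) with a≤c, −a<b≤a
reduced forms (16, -4, 17) vs (16, -4, 17) ⇒ equivalent

yes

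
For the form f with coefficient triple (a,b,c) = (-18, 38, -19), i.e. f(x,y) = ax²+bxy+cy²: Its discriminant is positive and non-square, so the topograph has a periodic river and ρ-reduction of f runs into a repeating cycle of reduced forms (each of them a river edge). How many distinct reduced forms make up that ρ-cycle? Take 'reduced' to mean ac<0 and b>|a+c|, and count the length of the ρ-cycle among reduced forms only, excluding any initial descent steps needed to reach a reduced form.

D = 76, ⌊√D⌋ = 8
descent: ρ → (-19,0,1)
descent: ρ → (1,8,-3)  [lands on river]
river: ρ → (-3,4,5)
river: ρ → (5,6,-2)
river: ρ → (-2,6,5)
river: ρ → (5,4,-3)
river: ρ → (-3,8,1)
ρ-cycle length = 6 (tail of 2 descent steps not counted)

6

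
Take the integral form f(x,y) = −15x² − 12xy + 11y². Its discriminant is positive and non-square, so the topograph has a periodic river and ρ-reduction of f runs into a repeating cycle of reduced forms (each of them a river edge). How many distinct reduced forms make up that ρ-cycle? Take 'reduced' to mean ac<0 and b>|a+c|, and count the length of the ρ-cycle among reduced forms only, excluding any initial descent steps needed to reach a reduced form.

D = 804, ⌊√D⌋ = 28
descent: ρ → (11,12,-15)  [lands on river]
river: ρ → (-15,18,8)
river: ρ → (8,14,-19)
river: ρ → (-19,24,3)
river: ρ → (3,24,-19)
river: ρ → (-19,14,8)
river: ρ → (8,18,-15)
river: ρ → (-15,12,11)
river: ρ → (11,10,-16)
river: ρ → (-16,22,5)
river: ρ → (5,28,-1)
river: ρ → (-1,28,5)
river: ρ → (5,22,-16)
river: ρ → (-16,10,11)
ρ-cycle length = 14 (tail of 1 descent step not counted)

14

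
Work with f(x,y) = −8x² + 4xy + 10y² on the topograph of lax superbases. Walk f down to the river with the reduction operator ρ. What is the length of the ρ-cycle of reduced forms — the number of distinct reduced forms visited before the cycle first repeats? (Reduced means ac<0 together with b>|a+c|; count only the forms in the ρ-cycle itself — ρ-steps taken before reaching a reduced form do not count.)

D = 336, ⌊√D⌋ = 18
river: ρ → (10,16,-2)
river: ρ → (-2,16,10)
river: ρ → (10,4,-8)
river: ρ → (-8,12,6)
river: ρ → (6,12,-8)
river: ρ → (-8,4,10)
ρ-cycle length = 6 (tail of 0 descent steps not counted)

6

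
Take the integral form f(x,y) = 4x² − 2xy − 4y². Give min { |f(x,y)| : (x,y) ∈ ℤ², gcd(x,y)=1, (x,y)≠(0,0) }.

descent: ρ → (-4,2,4)  [lands on river]
river: ρ → (4,6,-2)
river: ρ → (-2,6,4)
river: ρ → (4,2,-4)
river: ρ → (-4,6,2)
river: ρ → (2,6,-4)
closes: descent 1, river 6
min |a| on river = 2

2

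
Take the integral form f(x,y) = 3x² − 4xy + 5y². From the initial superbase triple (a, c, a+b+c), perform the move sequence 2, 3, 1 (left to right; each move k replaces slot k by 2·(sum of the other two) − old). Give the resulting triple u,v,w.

start (3,5,4) = (f(1,0),f(0,1),f(1,1))
replace slot 2: 2·(3+4) − 5 = 9 → (3,9,4)
replace slot 3: 2·(3+9) − 4 = 20 → (3,9,20)
replace slot 1: 2·(9+20) − 3 = 55 → (55,9,20)

55,9,20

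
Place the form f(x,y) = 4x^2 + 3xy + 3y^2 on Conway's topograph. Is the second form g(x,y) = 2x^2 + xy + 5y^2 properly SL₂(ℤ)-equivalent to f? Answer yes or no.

D₁ = -39, D₂ = -39
f: flip: (4,3,3)→(3,-3,4)
f: translate: b→3 (≡-3 mod 6), so (3,-3,4)→(3,3,4)
f: reduced (well bottom): (3,3,4) with a≤c, −a<b≤a
g: reduced (well bottom): (2,1,5) with a≤c, −a<b≤a
reduced forms (3, 3, 4) vs (2, 1, 5) ⇒ inequivalent

no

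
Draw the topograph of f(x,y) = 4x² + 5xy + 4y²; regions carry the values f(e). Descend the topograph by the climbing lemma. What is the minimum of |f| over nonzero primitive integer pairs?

translate: b→-3 (≡5 mod 8), so (4,5,4)→(4,-3,3)
flip: (4,-3,3)→(3,3,4)
reduced (well bottom): (3,3,4) with a≤c, −a<b≤a
well minimum = a = 3

3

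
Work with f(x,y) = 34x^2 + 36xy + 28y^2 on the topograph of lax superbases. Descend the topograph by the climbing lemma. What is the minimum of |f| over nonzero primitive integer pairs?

translate: b→-32 (≡36 mod 68), so (34,36,28)→(34,-32,26)
flip: (34,-32,26)→(26,32,34)
translate: b→-20 (≡32 mod 52), so (26,32,34)→(26,-20,28)
reduced (well bottom): (26,-20,28) with a≤c, −a<b≤a
well minimum = a = 26

26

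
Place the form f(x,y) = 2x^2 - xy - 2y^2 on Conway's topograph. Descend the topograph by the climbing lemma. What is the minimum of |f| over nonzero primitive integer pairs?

descent: ρ → (-2,1,2)  [lands on river]
river: ρ → (2,3,-1)
river: ρ → (-1,3,2)
river: ρ → (2,1,-2)
river: ρ → (-2,3,1)
river: ρ → (1,3,-2)
closes: descent 1, river 6
min |a| on river = 1

1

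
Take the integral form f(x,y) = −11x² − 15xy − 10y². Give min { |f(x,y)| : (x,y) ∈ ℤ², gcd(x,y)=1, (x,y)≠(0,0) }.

translate: b→-7 (≡15 mod 22), so (11,15,10)→(11,-7,6)
flip: (11,-7,6)→(6,7,11)
translate: b→-5 (≡7 mod 12), so (6,7,11)→(6,-5,10)
reduced (well bottom): (6,-5,10) with a≤c, −a<b≤a
well minimum |f| = |-6| = 6 (negative-definite)

6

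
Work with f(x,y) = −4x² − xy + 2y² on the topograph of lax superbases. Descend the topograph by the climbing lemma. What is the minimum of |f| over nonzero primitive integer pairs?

descent: ρ → (2,5,-1)  [lands on river]
river: ρ → (-1,5,2)
river: ρ → (2,3,-3)
river: ρ → (-3,3,2)
closes: descent 1, river 4
min |a| on river = 1

1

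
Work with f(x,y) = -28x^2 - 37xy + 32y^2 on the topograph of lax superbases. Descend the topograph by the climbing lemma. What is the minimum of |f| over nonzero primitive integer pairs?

descent: ρ → (32,37,-28)  [lands on river]
river: ρ → (-28,19,41)
river: ρ → (41,63,-6)
river: ρ → (-6,69,8)
river: ρ → (8,59,-46)
river: ρ → (-46,33,21)
river: ρ → (21,51,-28)
river: ρ → (-28,61,11)
river: ρ → (11,49,-58)
river: ρ → (-58,67,2)
river: ρ → (2,69,-24)
river: ρ → (-24,27,44)
river: ρ → (44,61,-7)
river: ρ → (-7,65,26)
river: ρ → (26,39,-33)
river: ρ → (-33,27,32)
closes: descent 1, river 16
min |a| on river = 2

2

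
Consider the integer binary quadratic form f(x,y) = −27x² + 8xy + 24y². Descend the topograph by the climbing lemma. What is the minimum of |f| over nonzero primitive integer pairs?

river: ρ → (24,40,-11)
river: ρ → (-11,48,8)
river: ρ → (8,48,-11)
river: ρ → (-11,40,24)
river: ρ → (24,8,-27)
river: ρ → (-27,46,5)
river: ρ → (5,44,-36)
river: ρ → (-36,28,13)
river: ρ → (13,50,-3)
river: ρ → (-3,46,45)
river: ρ → (45,44,-4)
river: ρ → (-4,44,45)
river: ρ → (45,46,-3)
river: ρ → (-3,50,13)
river: ρ → (13,28,-36)
river: ρ → (-36,44,5)
river: ρ → (5,46,-27)
river: ρ → (-27,8,24)
closes: descent 0, river 18
min |a| on river = 3

3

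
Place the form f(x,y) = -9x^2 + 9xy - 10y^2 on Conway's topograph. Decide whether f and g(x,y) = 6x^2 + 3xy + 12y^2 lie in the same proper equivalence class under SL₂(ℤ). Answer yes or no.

D₁ = -279, D₂ = -279
f is negative-definite; reduce −f:
−f: translate: b→9 (≡-9 mod 18), so (9,-9,10)→(9,9,10)
−f: reduced (well bottom): (9,9,10) with a≤c, −a<b≤a
flip sign back: reduced form of f is (-9,-9,-10)
g: reduced (well bottom): (6,3,12) with a≤c, −a<b≤a
reduced forms (-9, -9, -10) vs (6, 3, 12) ⇒ inequivalent

no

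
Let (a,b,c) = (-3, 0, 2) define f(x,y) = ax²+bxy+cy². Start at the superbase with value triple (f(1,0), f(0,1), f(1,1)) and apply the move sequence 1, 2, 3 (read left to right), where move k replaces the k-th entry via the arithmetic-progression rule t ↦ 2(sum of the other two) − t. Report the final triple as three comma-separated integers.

start (-3,2,-1) = (f(1,0),f(0,1),f(1,1))
replace slot 1: 2·(2+(-1)) − (-3) = 5 → (5,2,-1)
replace slot 2: 2·(5+(-1)) − 2 = 6 → (5,6,-1)
replace slot 3: 2·(5+6) − (-1) = 23 → (5,6,23)

5,6,23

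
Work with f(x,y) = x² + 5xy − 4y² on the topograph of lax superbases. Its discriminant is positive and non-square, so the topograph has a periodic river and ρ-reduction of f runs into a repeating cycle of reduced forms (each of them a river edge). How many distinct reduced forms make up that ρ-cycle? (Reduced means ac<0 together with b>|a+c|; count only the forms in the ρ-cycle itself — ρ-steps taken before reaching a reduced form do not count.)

D = 41, ⌊√D⌋ = 6
river: ρ → (-4,3,2)
river: ρ → (2,5,-2)
river: ρ → (-2,3,4)
river: ρ → (4,5,-1)
river: ρ → (-1,5,4)
river: ρ → (4,3,-2)
river: ρ → (-2,5,2)
river: ρ → (2,3,-4)
river: ρ → (-4,5,1)
river: ρ → (1,5,-4)
ρ-cycle length = 10 (tail of 0 descent steps not counted)

10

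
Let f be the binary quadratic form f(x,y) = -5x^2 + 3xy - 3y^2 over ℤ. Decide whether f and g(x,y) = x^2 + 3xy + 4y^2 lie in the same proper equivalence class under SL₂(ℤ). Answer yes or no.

D₁ = -51, D₂ = -7
discriminants differ ⇒ not SL₂(ℤ)-equivalent

no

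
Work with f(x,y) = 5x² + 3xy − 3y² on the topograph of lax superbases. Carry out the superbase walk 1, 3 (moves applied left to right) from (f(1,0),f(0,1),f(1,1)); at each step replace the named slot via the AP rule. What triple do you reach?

start (5,-3,5) = (f(1,0),f(0,1),f(1,1))
replace slot 1: 2·((-3)+5) − 5 = -1 → (-1,-3,5)
replace slot 3: 2·((-1)+(-3)) − 5 = -13 → (-1,-3,-13)

-1,-3,-13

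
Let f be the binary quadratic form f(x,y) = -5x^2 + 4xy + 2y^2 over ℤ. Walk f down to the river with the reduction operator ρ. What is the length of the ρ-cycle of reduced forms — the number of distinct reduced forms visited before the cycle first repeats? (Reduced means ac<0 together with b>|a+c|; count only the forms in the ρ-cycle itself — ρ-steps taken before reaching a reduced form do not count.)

D = 56, ⌊√D⌋ = 7
river: ρ → (2,4,-5)
river: ρ → (-5,6,1)
river: ρ → (1,6,-5)
river: ρ → (-5,4,2)
ρ-cycle length = 4 (tail of 0 descent steps not counted)

4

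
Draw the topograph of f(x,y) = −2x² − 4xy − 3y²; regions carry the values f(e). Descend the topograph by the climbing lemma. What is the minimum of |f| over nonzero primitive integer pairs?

translate: b→0 (≡4 mod 4), so (2,4,3)→(2,0,1)
flip: (2,0,1)→(1,0,2)
reduced (well bottom): (1,0,2) with a≤c, −a<b≤a
well minimum |f| = |-1| = 1 (negative-definite)

1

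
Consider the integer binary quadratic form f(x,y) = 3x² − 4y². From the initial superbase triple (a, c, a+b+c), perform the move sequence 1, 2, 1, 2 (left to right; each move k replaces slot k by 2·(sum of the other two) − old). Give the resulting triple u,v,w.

start (3,-4,-1) = (f(1,0),f(0,1),f(1,1))
replace slot 1: 2·((-4)+(-1)) − 3 = -13 → (-13,-4,-1)
replace slot 2: 2·((-13)+(-1)) − (-4) = -24 → (-13,-24,-1)
replace slot 1: 2·((-24)+(-1)) − (-13) = -37 → (-37,-24,-1)
replace slot 2: 2·((-37)+(-1)) − (-24) = -52 → (-37,-52,-1)

-37,-52,-1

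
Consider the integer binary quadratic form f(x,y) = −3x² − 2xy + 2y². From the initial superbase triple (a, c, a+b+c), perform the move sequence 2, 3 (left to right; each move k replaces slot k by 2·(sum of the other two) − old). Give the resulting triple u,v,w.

start (-3,2,-3) = (f(1,0),f(0,1),f(1,1))
replace slot 2: 2·((-3)+(-3)) − 2 = -14 → (-3,-14,-3)
replace slot 3: 2·((-3)+(-14)) − (-3) = -31 → (-3,-14,-31)

-3,-14,-31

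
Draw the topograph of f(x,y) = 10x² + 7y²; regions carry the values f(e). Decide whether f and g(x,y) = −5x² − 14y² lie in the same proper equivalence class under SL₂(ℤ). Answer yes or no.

D₁ = -280, D₂ = -280
f: flip: (10,0,7)→(7,0,10)
f: reduced (well bottom): (7,0,10) with a≤c, −a<b≤a
g is negative-definite; reduce −g:
−g: reduced (well bottom): (5,0,14) with a≤c, −a<b≤a
flip sign back: reduced form of g is (-5,0,-14)
reduced forms (7, 0, 10) vs (-5, 0, -14) ⇒ inequivalent

no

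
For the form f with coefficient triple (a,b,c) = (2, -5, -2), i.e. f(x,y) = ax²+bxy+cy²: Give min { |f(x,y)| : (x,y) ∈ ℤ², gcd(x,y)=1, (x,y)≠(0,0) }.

descent: ρ → (-2,5,2)  [lands on river]
river: ρ → (2,3,-4)
river: ρ → (-4,5,1)
river: ρ → (1,5,-4)
river: ρ → (-4,3,2)
river: ρ → (2,5,-2)
river: ρ → (-2,3,4)
river: ρ → (4,5,-1)
river: ρ → (-1,5,4)
river: ρ → (4,3,-2)
closes: descent 1, river 10
min |a| on river = 1

1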